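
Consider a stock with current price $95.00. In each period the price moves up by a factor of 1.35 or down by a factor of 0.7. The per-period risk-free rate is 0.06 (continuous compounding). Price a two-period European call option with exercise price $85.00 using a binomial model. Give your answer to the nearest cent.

Risk-neutral probability p = (e^0.06 − 0.7)/(1.35 − 0.7) = 0.3618/0.6500 = 0.5567
Terminal stock prices: S_uu = 173.1, S_ud = 89.77, S_dd = 46.55
Terminal payoffs (S − K): max(88.14, 0) = 88.14, max(4.775, 0) = 4.775, max(-38.45, 0) = 0
Node u (S = 128.2): V_u = e^(−0.06)·[0.5567·88.1375 + 0.4433·4.7750] = 48.2000
Node d (S = 66.5): V_d = e^(−0.06)·[0.5567·4.7750 + 0.4433·0.0000] = 2.5033
Node 0 (S = 95): V_0 = e^(−0.06)·[0.5567·48.2000 + 0.4433·2.5033] = 26.3142

$26.31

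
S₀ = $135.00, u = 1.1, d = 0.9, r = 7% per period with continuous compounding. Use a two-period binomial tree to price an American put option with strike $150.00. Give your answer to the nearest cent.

$15.00

Risk-neutral probability p = (e^0.07 − 0.9)/(1.1 − 0.9) = 0.1725/0.2000 = 0.8625
Terminal stock prices: S_uu = 163.4, S_ud = 133.7, S_dd = 109.4
Terminal payoffs (K − S): max(-13.35, 0) = 0, max(16.35, 0) = 16.35, max(40.65, 0) = 40.65
Node u (S = 148.5): continuation = e^(−0.07)·[0.8625·0.0000 + 0.1375·16.3500] = 2.0955; exercise value = 1.5000 ≤ continuation, so V_u = 2.0955
Node d (S = 121.5): continuation = e^(−0.07)·[0.8625·16.3500 + 0.1375·40.6500] = 18.3591; exercise value = 28.5000 > continuation, so V_d = 28.5000 (exercise)
Node 0 (S = 135): continuation = e^(−0.07)·[0.8625·2.0955 + 0.1375·28.5000] = 5.3380; exercise value = 15.0000 > continuation, so V_0 = 15.0000 (exercise)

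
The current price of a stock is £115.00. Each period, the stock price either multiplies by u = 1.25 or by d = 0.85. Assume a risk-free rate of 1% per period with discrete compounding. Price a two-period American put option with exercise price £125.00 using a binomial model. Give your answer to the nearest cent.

£16.85

Risk-neutral probability p = (1 + 0.01 − 0.85)/(1.25 − 0.85) = 0.1600/0.4000 = 0.4000
Terminal stock prices: S_uu = 179.7, S_ud = 122.2, S_dd = 83.09
Terminal payoffs (K − S): max(-54.69, 0) = 0, max(2.812, 0) = 2.812, max(41.91, 0) = 41.91
Node u (S = 143.8): continuation = 1/1.01·[0.4000·0.0000 + 0.6000·2.8125] = 1.6708; exercise value = 0.0000 ≤ continuation, so V_u = 1.6708
Node d (S = 97.75): continuation = 1/1.01·[0.4000·2.8125 + 0.6000·41.9125] = 26.0124; exercise value = 27.2500 > continuation, so V_d = 27.2500 (exercise)
Node 0 (S = 115): continuation = 1/1.01·[0.4000·1.6708 + 0.6000·27.2500] = 16.8498; exercise value = 10.0000 ≤ continuation, so V_0 = 16.8498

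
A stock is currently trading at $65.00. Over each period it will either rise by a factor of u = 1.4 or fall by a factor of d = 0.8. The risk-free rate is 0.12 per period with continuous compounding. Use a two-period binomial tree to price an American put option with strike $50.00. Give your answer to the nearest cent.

Risk-neutral probability p = (e^0.12 − 0.8)/(1.4 − 0.8) = 0.3275/0.6000 = 0.5458
Terminal stock prices: S_uu = 127.4, S_ud = 72.8, S_dd = 41.6
Terminal payoffs (K − S): max(-77.4, 0) = 0, max(-22.8, 0) = 0, max(8.4, 0) = 8.4
Node u (S = 91): continuation = e^(−0.12)·[0.5458·0.0000 + 0.4542·0.0000] = 0.0000; exercise value = 0.0000 ≤ continuation, so V_u = 0.0000
Node d (S = 52): continuation = e^(−0.12)·[0.5458·0.0000 + 0.4542·8.4000] = 3.3836; exercise value = 0.0000 ≤ continuation, so V_d = 3.3836
Node 0 (S = 65): continuation = e^(−0.12)·[0.5458·0.0000 + 0.4542·3.3836] = 1.3630; exercise value = 0.0000 ≤ continuation, so V_0 = 1.3630

$1.36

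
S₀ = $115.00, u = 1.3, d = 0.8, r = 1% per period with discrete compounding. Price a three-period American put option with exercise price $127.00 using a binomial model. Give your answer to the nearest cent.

$26.20

Risk-neutral probability p = (1 + 0.01 − 0.8)/(1.3 − 0.8) = 0.2100/0.5000 = 0.4200
Terminal stock prices: S_uuu = 252.7, S_uud = 155.5, S_udd = 95.68, S_ddd = 58.88
Terminal payoffs (K − S): max(-125.7, 0) = 0, max(-28.48, 0) = 0, max(31.32, 0) = 31.32, max(68.12, 0) = 68.12
Node uu (S = 194.4): continuation = 1/1.01·[0.4200·0.0000 + 0.5800·0.0000] = 0.0000; exercise value = 0.0000 ≤ continuation, so V_uu = 0.0000
Node ud (S = 119.6): continuation = 1/1.01·[0.4200·0.0000 + 0.5800·31.3200] = 17.9857; exercise value = 7.4000 ≤ continuation, so V_ud = 17.9857
Node dd (S = 73.6): continuation = 1/1.01·[0.4200·31.3200 + 0.5800·68.1200] = 52.1426; exercise value = 53.4000 > continuation, so V_dd = 53.4000 (exercise)
Node u (S = 149.5): continuation = 1/1.01·[0.4200·0.0000 + 0.5800·17.9857] = 10.3284; exercise value = 0.0000 ≤ continuation, so V_u = 10.3284
Node d (S = 92): continuation = 1/1.01·[0.4200·17.9857 + 0.5800·53.4000] = 38.1446; exercise value = 35.0000 ≤ continuation, so V_d = 38.1446
Node 0 (S = 115): continuation = 1/1.01·[0.4200·10.3284 + 0.5800·38.1446] = 26.1998; exercise value = 12.0000 ≤ continuation, so V_0 = 26.1998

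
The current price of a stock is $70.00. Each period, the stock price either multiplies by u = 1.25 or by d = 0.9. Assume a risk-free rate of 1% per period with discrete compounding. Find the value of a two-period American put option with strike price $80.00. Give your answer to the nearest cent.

$11.81

Risk-neutral probability p = (1 + 0.01 − 0.9)/(1.25 − 0.9) = 0.1100/0.3500 = 0.3143
Terminal stock prices: S_uu = 109.4, S_ud = 78.75, S_dd = 56.7
Terminal payoffs (K − S): max(-29.38, 0) = 0, max(1.25, 0) = 1.25, max(23.3, 0) = 23.3
Node u (S = 87.5): continuation = 1/1.01·[0.3143·0.0000 + 0.6857·1.2500] = 0.8487; exercise value = 0.0000 ≤ continuation, so V_u = 0.8487
Node d (S = 63): continuation = 1/1.01·[0.3143·1.2500 + 0.6857·23.3000] = 16.2079; exercise value = 17.0000 > continuation, so V_d = 17.0000 (exercise)
Node 0 (S = 70): continuation = 1/1.01·[0.3143·0.8487 + 0.6857·17.0000] = 11.8058; exercise value = 10.0000 ≤ continuation, so V_0 = 11.8058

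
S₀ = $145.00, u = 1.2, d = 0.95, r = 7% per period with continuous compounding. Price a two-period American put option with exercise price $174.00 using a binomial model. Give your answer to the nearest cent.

$29.00

Risk-neutral probability p = (e^0.07 − 0.95)/(1.2 − 0.95) = 0.1225/0.2500 = 0.4900
Terminal stock prices: S_uu = 208.8, S_ud = 165.3, S_dd = 130.9
Terminal payoffs (K − S): max(-34.8, 0) = 0, max(8.7, 0) = 8.7, max(43.14, 0) = 43.14
Node u (S = 174): continuation = e^(−0.07)·[0.4900·0.0000 + 0.5100·8.7000] = 4.1368; exercise value = 0.0000 ≤ continuation, so V_u = 4.1368
Node d (S = 137.8): continuation = e^(−0.07)·[0.4900·8.7000 + 0.5100·43.1375] = 24.4865; exercise value = 36.2500 > continuation, so V_d = 36.2500 (exercise)
Node 0 (S = 145): continuation = e^(−0.07)·[0.4900·4.1368 + 0.5100·36.2500] = 19.1266; exercise value = 29.0000 > continuation, so V_0 = 29.0000 (exercise)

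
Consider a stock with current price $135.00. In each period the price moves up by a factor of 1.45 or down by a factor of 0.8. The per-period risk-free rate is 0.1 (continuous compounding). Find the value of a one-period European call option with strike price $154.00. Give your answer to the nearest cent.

Risk-neutral probability p = (e^0.1 − 0.8)/(1.45 − 0.8) = 0.3052/0.6500 = 0.4695
Terminal stock prices: S_u = 195.8, S_d = 108
Terminal payoffs (S − K): max(41.75, 0) = 41.75, max(-46, 0) = 0
Node 0 (S = 135): V_0 = e^(−0.1)·[0.4695·41.7500 + 0.5305·0.0000] = 17.7360

$17.74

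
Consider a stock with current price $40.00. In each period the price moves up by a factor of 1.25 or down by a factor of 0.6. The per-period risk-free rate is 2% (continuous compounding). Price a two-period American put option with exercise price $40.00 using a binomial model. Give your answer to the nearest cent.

Risk-neutral probability p = (e^0.02 − 0.6)/(1.25 − 0.6) = 0.4202/0.6500 = 0.6465
Terminal stock prices: S_uu = 62.5, S_ud = 30, S_dd = 14.4
Terminal payoffs (K − S): max(-22.5, 0) = 0, max(10, 0) = 10, max(25.6, 0) = 25.6
Node u (S = 50): continuation = e^(−0.02)·[0.6465·0.0000 + 0.3535·10.0000] = 3.4654; exercise value = 0.0000 ≤ continuation, so V_u = 3.4654
Node d (S = 24): continuation = e^(−0.02)·[0.6465·10.0000 + 0.3535·25.6000] = 15.2079; exercise value = 16.0000 > continuation, so V_d = 16.0000 (exercise)
Node 0 (S = 40): continuation = e^(−0.02)·[0.6465·3.4654 + 0.3535·16.0000] = 7.7404; exercise value = 0.0000 ≤ continuation, so V_0 = 7.7404

$7.74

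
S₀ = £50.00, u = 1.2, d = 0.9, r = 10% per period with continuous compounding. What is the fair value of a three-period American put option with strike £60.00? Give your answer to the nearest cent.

£10.00

Risk-neutral probability p = (e^0.1 − 0.9)/(1.2 − 0.9) = 0.2052/0.3000 = 0.6839
Terminal stock prices: S_uuu = 86.4, S_uud = 64.8, S_udd = 48.6, S_ddd = 36.45
Terminal payoffs (K − S): max(-26.4, 0) = 0, max(-4.8, 0) = 0, max(11.4, 0) = 11.4, max(23.55, 0) = 23.55
Node uu (S = 72): continuation = e^(−0.1)·[0.6839·0.0000 + 0.3161·0.0000] = 0.0000; exercise value = 0.0000 ≤ continuation, so V_uu = 0.0000
Node ud (S = 54): continuation = e^(−0.1)·[0.6839·0.0000 + 0.3161·11.4000] = 3.2606; exercise value = 6.0000 > continuation, so V_ud = 6.0000 (exercise)
Node dd (S = 40.5): continuation = e^(−0.1)·[0.6839·11.4000 + 0.3161·23.5500] = 13.7902; exercise value = 19.5000 > continuation, so V_dd = 19.5000 (exercise)
Node u (S = 60): continuation = e^(−0.1)·[0.6839·0.0000 + 0.3161·6.0000] = 1.7161; exercise value = 0.0000 ≤ continuation, so V_u = 1.7161
Node d (S = 45): continuation = e^(−0.1)·[0.6839·6.0000 + 0.3161·19.5000] = 9.2902; exercise value = 15.0000 > continuation, so V_d = 15.0000 (exercise)
Node 0 (S = 50): continuation = e^(−0.1)·[0.6839·1.7161 + 0.3161·15.0000] = 5.3522; exercise value = 10.0000 > continuation, so V_0 = 10.0000 (exercise)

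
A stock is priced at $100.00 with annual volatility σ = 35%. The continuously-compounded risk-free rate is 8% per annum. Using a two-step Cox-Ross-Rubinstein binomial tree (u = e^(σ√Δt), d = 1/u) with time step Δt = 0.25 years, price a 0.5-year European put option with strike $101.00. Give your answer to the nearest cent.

CRR parameters: u = e^(σ√Δt) = e^(0.35·√0.25) = 1.1912, d = 1/u = 0.8395
Per-period rate: rΔt = 0.08·0.25 = 0.02, so R = e^0.02 = 1.0202
Risk-neutral probability p = (e^0.02 − 0.8395)/(1.1912 − 0.8395) = 0.1807/0.3518 = 0.5138
Terminal stock prices: S_uu = 141.9, S_ud = 100, S_dd = 70.47
Terminal payoffs (K − S): max(-40.91, 0) = 0, max(1, 0) = 1, max(30.53, 0) = 30.53
Node u (S = 119.1): V_u = e^(−0.02)·[0.5138·0.0000 + 0.4862·1.0000] = 0.4766
Node d (S = 83.95): V_d = e^(−0.02)·[0.5138·1.0000 + 0.4862·30.5312] = 15.0544
Node 0 (S = 100): V_0 = e^(−0.02)·[0.5138·0.4766 + 0.4862·15.0544] = 7.4147

$7.41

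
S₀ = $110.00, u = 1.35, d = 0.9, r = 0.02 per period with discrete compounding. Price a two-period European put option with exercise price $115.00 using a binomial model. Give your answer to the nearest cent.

$13.39

Risk-neutral probability p = (1 + 0.02 − 0.9)/(1.35 − 0.9) = 0.1200/0.4500 = 0.2667
Terminal stock prices: S_uu = 200.5, S_ud = 133.7, S_dd = 89.1
Terminal payoffs (K − S): max(-85.48, 0) = 0, max(-18.65, 0) = 0, max(25.9, 0) = 25.9
Node u (S = 148.5): V_u = 1/1.02·[0.2667·0.0000 + 0.7333·0.0000] = 0.0000
Node d (S = 99): V_d = 1/1.02·[0.2667·0.0000 + 0.7333·25.9000] = 18.6209
Node 0 (S = 110): V_0 = 1/1.02·[0.2667·0.0000 + 0.7333·18.6209] = 13.3876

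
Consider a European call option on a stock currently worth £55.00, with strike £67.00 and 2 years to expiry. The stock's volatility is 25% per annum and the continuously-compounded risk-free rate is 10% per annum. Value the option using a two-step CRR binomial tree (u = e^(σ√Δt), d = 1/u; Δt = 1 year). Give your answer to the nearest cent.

£8.09

CRR parameters: u = e^(σ√Δt) = e^(0.25·√1) = 1.2840, d = 1/u = 0.7788
Per-period rate: rΔt = 0.1·1 = 0.1, so R = e^0.1 = 1.1052
Risk-neutral probability p = (e^0.1 − 0.7788)/(1.2840 − 0.7788) = 0.3264/0.5052 = 0.6460
Terminal stock prices: S_uu = 90.68, S_ud = 55, S_dd = 33.36
Terminal payoffs (S − K): max(23.68, 0) = 23.68, max(-12, 0) = 0, max(-33.64, 0) = 0
Node u (S = 70.62): V_u = e^(−0.1)·[0.6460·23.6797 + 0.3540·0.0000] = 13.8411
Node d (S = 42.83): V_d = e^(−0.1)·[0.6460·0.0000 + 0.3540·0.0000] = 0.0000
Node 0 (S = 55): V_0 = e^(−0.1)·[0.6460·13.8411 + 0.3540·0.0000] = 8.0904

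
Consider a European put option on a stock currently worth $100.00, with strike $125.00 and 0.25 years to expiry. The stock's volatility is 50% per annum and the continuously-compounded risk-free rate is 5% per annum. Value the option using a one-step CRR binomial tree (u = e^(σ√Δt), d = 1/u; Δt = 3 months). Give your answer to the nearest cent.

$25.00

CRR parameters: u = e^(σ√Δt) = e^(0.5·√0.25) = 1.2840, d = 1/u = 0.7788
Per-period rate: rΔt = 0.05·0.25 = 0.0125, so R = e^0.0125 = 1.0126
Risk-neutral probability p = (e^0.0125 − 0.7788)/(1.2840 − 0.7788) = 0.2338/0.5052 = 0.4627
Terminal stock prices: S_u = 128.4, S_d = 77.88
Terminal payoffs (K − S): max(-3.403, 0) = 0, max(47.12, 0) = 47.12
Node 0 (S = 100): V_0 = e^(−0.0125)·[0.4627·0.0000 + 0.5373·47.1199] = 25.0021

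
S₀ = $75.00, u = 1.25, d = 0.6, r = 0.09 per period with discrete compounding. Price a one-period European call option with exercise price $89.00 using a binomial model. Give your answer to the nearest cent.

Risk-neutral probability p = (1 + 0.09 − 0.6)/(1.25 − 0.6) = 0.4900/0.6500 = 0.7538
Terminal stock prices: S_u = 93.75, S_d = 45
Terminal payoffs (S − K): max(4.75, 0) = 4.75, max(-44, 0) = 0
Node 0 (S = 75): V_0 = 1/1.09·[0.7538·4.7500 + 0.2462·0.0000] = 3.2851

$3.29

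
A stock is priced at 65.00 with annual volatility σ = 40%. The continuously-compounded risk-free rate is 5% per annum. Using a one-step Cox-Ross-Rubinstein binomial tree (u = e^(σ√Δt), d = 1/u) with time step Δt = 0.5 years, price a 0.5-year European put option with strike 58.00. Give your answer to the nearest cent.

CRR parameters: u = e^(σ√Δt) = e^(0.4·√0.5) = 1.3269, d = 1/u = 0.7536
Per-period rate: rΔt = 0.05·0.5 = 0.025, so R = e^0.025 = 1.0253
Risk-neutral probability p = (e^0.025 − 0.7536)/(1.3269 − 0.7536) = 0.2717/0.5733 = 0.4739
Terminal stock prices: S_u = 86.25, S_d = 48.99
Terminal payoffs (K − S): max(-28.25, 0) = 0, max(9.014, 0) = 9.014
Node 0 (S = 65): V_0 = e^(−0.025)·[0.4739·0.0000 + 0.5261·9.0135] = 4.6248

4.62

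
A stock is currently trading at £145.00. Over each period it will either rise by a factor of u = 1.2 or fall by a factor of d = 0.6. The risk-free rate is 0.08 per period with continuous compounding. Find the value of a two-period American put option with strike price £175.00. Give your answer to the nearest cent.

Risk-neutral probability p = (e^0.08 − 0.6)/(1.2 − 0.6) = 0.4833/0.6000 = 0.8055
Terminal stock prices: S_uu = 208.8, S_ud = 104.4, S_dd = 52.2
Terminal payoffs (K − S): max(-33.8, 0) = 0, max(70.6, 0) = 70.6, max(122.8, 0) = 122.8
Node u (S = 174): continuation = e^(−0.08)·[0.8055·0.0000 + 0.1945·70.6000] = 12.6774; exercise value = 1.0000 ≤ continuation, so V_u = 12.6774
Node d (S = 87): continuation = e^(−0.08)·[0.8055·70.6000 + 0.1945·122.8000] = 74.5454; exercise value = 88.0000 > continuation, so V_d = 88.0000 (exercise)
Node 0 (S = 145): continuation = e^(−0.08)·[0.8055·12.6774 + 0.1945·88.0000] = 25.2281; exercise value = 30.0000 > continuation, so V_0 = 30.0000 (exercise)

£30.00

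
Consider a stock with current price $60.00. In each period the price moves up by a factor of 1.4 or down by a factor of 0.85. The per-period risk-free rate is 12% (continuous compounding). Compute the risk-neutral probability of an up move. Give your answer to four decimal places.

p = 0.5045

Risk-neutral probability p = (e^0.12 − 0.85)/(1.4 − 0.85) = 0.2775/0.5500 = 0.5045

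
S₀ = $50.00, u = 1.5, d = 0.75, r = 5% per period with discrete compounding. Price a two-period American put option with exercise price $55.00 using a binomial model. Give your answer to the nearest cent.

$10.00

Risk-neutral probability p = (1 + 0.05 − 0.75)/(1.5 − 0.75) = 0.3000/0.7500 = 0.4000
Terminal stock prices: S_uu = 112.5, S_ud = 56.25, S_dd = 28.12
Terminal payoffs (K − S): max(-57.5, 0) = 0, max(-1.25, 0) = 0, max(26.88, 0) = 26.88
Node u (S = 75): continuation = 1/1.05·[0.4000·0.0000 + 0.6000·0.0000] = 0.0000; exercise value = 0.0000 ≤ continuation, so V_u = 0.0000
Node d (S = 37.5): continuation = 1/1.05·[0.4000·0.0000 + 0.6000·26.8750] = 15.3571; exercise value = 17.5000 > continuation, so V_d = 17.5000 (exercise)
Node 0 (S = 50): continuation = 1/1.05·[0.4000·0.0000 + 0.6000·17.5000] = 10.0000; exercise value = 5.0000 ≤ continuation, so V_0 = 10.0000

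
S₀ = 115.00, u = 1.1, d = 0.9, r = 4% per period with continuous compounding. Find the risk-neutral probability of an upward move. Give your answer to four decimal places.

Risk-neutral probability p = (e^0.04 − 0.9)/(1.1 − 0.9) = 0.1408/0.2000 = 0.7041

p = 0.7041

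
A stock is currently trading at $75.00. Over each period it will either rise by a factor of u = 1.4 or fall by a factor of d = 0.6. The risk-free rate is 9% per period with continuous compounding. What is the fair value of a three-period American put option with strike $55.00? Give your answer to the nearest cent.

Risk-neutral probability p = (e^0.09 − 0.6)/(1.4 − 0.6) = 0.4942/0.8000 = 0.6177
Terminal stock prices: S_uuu = 205.8, S_uud = 88.2, S_udd = 37.8, S_ddd = 16.2
Terminal payoffs (K − S): max(-150.8, 0) = 0, max(-33.2, 0) = 0, max(17.2, 0) = 17.2, max(38.8, 0) = 38.8
Node uu (S = 147): continuation = e^(−0.09)·[0.6177·0.0000 + 0.3823·0.0000] = 0.0000; exercise value = 0.0000 ≤ continuation, so V_uu = 0.0000
Node ud (S = 63): continuation = e^(−0.09)·[0.6177·0.0000 + 0.3823·17.2000] = 6.0093; exercise value = 0.0000 ≤ continuation, so V_ud = 6.0093
Node dd (S = 27): continuation = e^(−0.09)·[0.6177·17.2000 + 0.3823·38.8000] = 23.2662; exercise value = 28.0000 > continuation, so V_dd = 28.0000 (exercise)
Node u (S = 105): continuation = e^(−0.09)·[0.6177·0.0000 + 0.3823·6.0093] = 2.0995; exercise value = 0.0000 ≤ continuation, so V_u = 2.0995
Node d (S = 45): continuation = e^(−0.09)·[0.6177·6.0093 + 0.3823·28.0000] = 13.1752; exercise value = 10.0000 ≤ continuation, so V_d = 13.1752
Node 0 (S = 75): continuation = e^(−0.09)·[0.6177·2.0995 + 0.3823·13.1752] = 5.7884; exercise value = 0.0000 ≤ continuation, so V_0 = 5.7884

$5.79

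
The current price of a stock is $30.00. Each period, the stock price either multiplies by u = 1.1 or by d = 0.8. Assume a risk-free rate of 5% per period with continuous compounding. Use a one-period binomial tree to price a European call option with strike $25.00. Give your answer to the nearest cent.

$6.37

Risk-neutral probability p = (e^0.05 − 0.8)/(1.1 − 0.8) = 0.2513/0.3000 = 0.8376
Terminal stock prices: S_u = 33, S_d = 24
Terminal payoffs (S − K): max(8, 0) = 8, max(-1, 0) = 0
Node 0 (S = 30): V_0 = e^(−0.05)·[0.8376·8.0000 + 0.1624·0.0000] = 6.3738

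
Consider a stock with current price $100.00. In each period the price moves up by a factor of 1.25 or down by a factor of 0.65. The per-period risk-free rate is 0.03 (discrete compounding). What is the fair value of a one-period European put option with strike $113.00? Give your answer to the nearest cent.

$17.09

Risk-neutral probability p = (1 + 0.03 − 0.65)/(1.25 − 0.65) = 0.3800/0.6000 = 0.6333
Terminal stock prices: S_u = 125, S_d = 65
Terminal payoffs (K − S): max(-12, 0) = 0, max(48, 0) = 48
Node 0 (S = 100): V_0 = 1/1.03·[0.6333·0.0000 + 0.3667·48.0000] = 17.0874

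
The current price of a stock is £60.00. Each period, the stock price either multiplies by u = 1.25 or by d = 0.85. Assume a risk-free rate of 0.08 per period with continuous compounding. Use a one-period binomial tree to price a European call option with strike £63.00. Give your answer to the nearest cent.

Risk-neutral probability p = (e^0.08 − 0.85)/(1.25 − 0.85) = 0.2333/0.4000 = 0.5832
Terminal stock prices: S_u = 75, S_d = 51
Terminal payoffs (S − K): max(12, 0) = 12, max(-12, 0) = 0
Node 0 (S = 60): V_0 = e^(−0.08)·[0.5832·12.0000 + 0.4168·0.0000] = 6.4605

£6.46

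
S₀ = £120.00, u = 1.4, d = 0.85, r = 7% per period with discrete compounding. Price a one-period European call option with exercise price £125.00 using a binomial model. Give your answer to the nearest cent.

Risk-neutral probability p = (1 + 0.07 − 0.85)/(1.4 − 0.85) = 0.2200/0.5500 = 0.4000
Terminal stock prices: S_u = 168, S_d = 102
Terminal payoffs (S − K): max(43, 0) = 43, max(-23, 0) = 0
Node 0 (S = 120): V_0 = 1/1.07·[0.4000·43.0000 + 0.6000·0.0000] = 16.0748

£16.07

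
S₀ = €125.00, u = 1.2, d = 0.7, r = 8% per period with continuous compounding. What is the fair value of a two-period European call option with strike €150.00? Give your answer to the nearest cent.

€15.02

Risk-neutral probability p = (e^0.08 − 0.7)/(1.2 − 0.7) = 0.3833/0.5000 = 0.7666
Terminal stock prices: S_uu = 180, S_ud = 105, S_dd = 61.25
Terminal payoffs (S − K): max(30, 0) = 30, max(-45, 0) = 0, max(-88.75, 0) = 0
Node u (S = 150): V_u = e^(−0.08)·[0.7666·30.0000 + 0.2334·0.0000] = 21.2291
Node d (S = 87.5): V_d = e^(−0.08)·[0.7666·0.0000 + 0.2334·0.0000] = 0.0000
Node 0 (S = 125): V_0 = e^(−0.08)·[0.7666·21.2291 + 0.2334·0.0000] = 15.0225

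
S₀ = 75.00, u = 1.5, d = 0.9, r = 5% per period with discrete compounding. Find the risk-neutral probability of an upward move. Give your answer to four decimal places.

Risk-neutral probability p = (1 + 0.05 − 0.9)/(1.5 − 0.9) = 0.1500/0.6000 = 0.2500

p = 0.2500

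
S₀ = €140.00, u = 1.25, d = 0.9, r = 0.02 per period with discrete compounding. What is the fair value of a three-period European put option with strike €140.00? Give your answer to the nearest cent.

€10.15

Risk-neutral probability p = (1 + 0.02 − 0.9)/(1.25 − 0.9) = 0.1200/0.3500 = 0.3429
Terminal stock prices: S_uuu = 273.4, S_uud = 196.9, S_udd = 141.8, S_ddd = 102.1
Terminal payoffs (K − S): max(-133.4, 0) = 0, max(-56.88, 0) = 0, max(-1.75, 0) = 0, max(37.94, 0) = 37.94
Node uu (S = 218.8): V_uu = 1/1.02·[0.3429·0.0000 + 0.6571·0.0000] = 0.0000
Node ud (S = 157.5): V_ud = 1/1.02·[0.3429·0.0000 + 0.6571·0.0000] = 0.0000
Node dd (S = 113.4): V_dd = 1/1.02·[0.3429·0.0000 + 0.6571·37.9400] = 24.4431
Node u (S = 175): V_u = 1/1.02·[0.3429·0.0000 + 0.6571·0.0000] = 0.0000
Node d (S = 126): V_d = 1/1.02·[0.3429·0.0000 + 0.6571·24.4431] = 15.7477
Node 0 (S = 140): V_0 = 1/1.02·[0.3429·0.0000 + 0.6571·15.7477] = 10.1456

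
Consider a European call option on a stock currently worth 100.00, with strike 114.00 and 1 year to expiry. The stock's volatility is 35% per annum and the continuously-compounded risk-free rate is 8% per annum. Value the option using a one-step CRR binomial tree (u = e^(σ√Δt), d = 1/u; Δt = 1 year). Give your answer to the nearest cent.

CRR parameters: u = e^(σ√Δt) = e^(0.35·√1) = 1.4191, d = 1/u = 0.7047
Per-period rate: rΔt = 0.08·1 = 0.08, so R = e^0.08 = 1.0833
Risk-neutral probability p = (e^0.08 − 0.7047)/(1.4191 − 0.7047) = 0.3786/0.7144 = 0.5300
Terminal stock prices: S_u = 141.9, S_d = 70.47
Terminal payoffs (S − K): max(27.91, 0) = 27.91, max(-43.53, 0) = 0
Node 0 (S = 100): V_0 = e^(−0.08)·[0.5300·27.9068 + 0.4700·0.0000] = 13.6526

13.65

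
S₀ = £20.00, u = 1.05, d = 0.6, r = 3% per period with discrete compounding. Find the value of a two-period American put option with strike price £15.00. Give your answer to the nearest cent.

£0.23

Risk-neutral probability p = (1 + 0.03 − 0.6)/(1.05 − 0.6) = 0.4300/0.4500 = 0.9556
Terminal stock prices: S_uu = 22.05, S_ud = 12.6, S_dd = 7.2
Terminal payoffs (K − S): max(-7.05, 0) = 0, max(2.4, 0) = 2.4, max(7.8, 0) = 7.8
Node u (S = 21): continuation = 1/1.03·[0.9556·0.0000 + 0.0444·2.4000] = 0.1036; exercise value = 0.0000 ≤ continuation, so V_u = 0.1036
Node d (S = 12): continuation = 1/1.03·[0.9556·2.4000 + 0.0444·7.8000] = 2.5631; exercise value = 3.0000 > continuation, so V_d = 3.0000 (exercise)
Node 0 (S = 20): continuation = 1/1.03·[0.9556·0.1036 + 0.0444·3.0000] = 0.2255; exercise value = 0.0000 ≤ continuation, so V_0 = 0.2255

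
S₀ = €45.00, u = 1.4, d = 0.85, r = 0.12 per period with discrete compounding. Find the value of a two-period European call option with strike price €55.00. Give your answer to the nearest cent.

€6.38

Risk-neutral probability p = (1 + 0.12 − 0.85)/(1.4 − 0.85) = 0.2700/0.5500 = 0.4909
Terminal stock prices: S_uu = 88.2, S_ud = 53.55, S_dd = 32.51
Terminal payoffs (S − K): max(33.2, 0) = 33.2, max(-1.45, 0) = 0, max(-22.49, 0) = 0
Node u (S = 63): V_u = 1/1.12·[0.4909·33.2000 + 0.5091·0.0000] = 14.5519
Node d (S = 38.25): V_d = 1/1.12·[0.4909·0.0000 + 0.5091·0.0000] = 0.0000
Node 0 (S = 45): V_0 = 1/1.12·[0.4909·14.5519 + 0.5091·0.0000] = 6.3783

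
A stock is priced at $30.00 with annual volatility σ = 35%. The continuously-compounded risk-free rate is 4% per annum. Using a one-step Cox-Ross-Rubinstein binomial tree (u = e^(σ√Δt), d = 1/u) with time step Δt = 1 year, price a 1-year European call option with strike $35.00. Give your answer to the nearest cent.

$3.42

CRR parameters: u = e^(σ√Δt) = e^(0.35·√1) = 1.4191, d = 1/u = 0.7047
Per-period rate: rΔt = 0.04·1 = 0.04, so R = e^0.04 = 1.0408
Risk-neutral probability p = (e^0.04 − 0.7047)/(1.4191 − 0.7047) = 0.3361/0.7144 = 0.4705
Terminal stock prices: S_u = 42.57, S_d = 21.14
Terminal payoffs (S − K): max(7.572, 0) = 7.572, max(-13.86, 0) = 0
Node 0 (S = 30): V_0 = e^(−0.04)·[0.4705·7.5720 + 0.5295·0.0000] = 3.4230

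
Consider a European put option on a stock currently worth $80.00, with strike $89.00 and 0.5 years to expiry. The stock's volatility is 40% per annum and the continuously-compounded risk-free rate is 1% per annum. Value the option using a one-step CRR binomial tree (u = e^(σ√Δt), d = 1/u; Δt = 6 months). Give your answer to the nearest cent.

CRR parameters: u = e^(σ√Δt) = e^(0.4·√0.5) = 1.3269, d = 1/u = 0.7536
Per-period rate: rΔt = 0.01·0.5 = 0.005, so R = e^0.005 = 1.0050
Risk-neutral probability p = (e^0.005 − 0.7536)/(1.3269 − 0.7536) = 0.2514/0.5733 = 0.4385
Terminal stock prices: S_u = 106.2, S_d = 60.29
Terminal payoffs (K − S): max(-17.15, 0) = 0, max(28.71, 0) = 28.71
Node 0 (S = 80): V_0 = e^(−0.005)·[0.4385·0.0000 + 0.5615·28.7089] = 16.0396

$16.04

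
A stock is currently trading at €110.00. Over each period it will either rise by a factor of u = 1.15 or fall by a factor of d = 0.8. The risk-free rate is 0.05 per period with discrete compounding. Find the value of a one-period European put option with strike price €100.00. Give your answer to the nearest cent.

€3.27

Risk-neutral probability p = (1 + 0.05 − 0.8)/(1.15 − 0.8) = 0.2500/0.3500 = 0.7143
Terminal stock prices: S_u = 126.5, S_d = 88
Terminal payoffs (K − S): max(-26.5, 0) = 0, max(12, 0) = 12
Node 0 (S = 110): V_0 = 1/1.05·[0.7143·0.0000 + 0.2857·12.0000] = 3.2653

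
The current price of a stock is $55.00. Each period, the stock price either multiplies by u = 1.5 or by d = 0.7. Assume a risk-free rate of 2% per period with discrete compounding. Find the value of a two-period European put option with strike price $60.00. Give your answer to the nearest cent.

Risk-neutral probability p = (1 + 0.02 − 0.7)/(1.5 − 0.7) = 0.3200/0.8000 = 0.4000
Terminal stock prices: S_uu = 123.8, S_ud = 57.75, S_dd = 26.95
Terminal payoffs (K − S): max(-63.75, 0) = 0, max(2.25, 0) = 2.25, max(33.05, 0) = 33.05
Node u (S = 82.5): V_u = 1/1.02·[0.4000·0.0000 + 0.6000·2.2500] = 1.3235
Node d (S = 38.5): V_d = 1/1.02·[0.4000·2.2500 + 0.6000·33.0500] = 20.3235
Node 0 (S = 55): V_0 = 1/1.02·[0.4000·1.3235 + 0.6000·20.3235] = 12.4740

$12.47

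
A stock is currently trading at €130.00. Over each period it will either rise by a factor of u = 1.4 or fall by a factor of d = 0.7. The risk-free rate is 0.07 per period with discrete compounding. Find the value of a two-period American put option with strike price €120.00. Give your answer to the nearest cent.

Risk-neutral probability p = (1 + 0.07 − 0.7)/(1.4 − 0.7) = 0.3700/0.7000 = 0.5286
Terminal stock prices: S_uu = 254.8, S_ud = 127.4, S_dd = 63.7
Terminal payoffs (K − S): max(-134.8, 0) = 0, max(-7.4, 0) = 0, max(56.3, 0) = 56.3
Node u (S = 182): continuation = 1/1.07·[0.5286·0.0000 + 0.4714·0.0000] = 0.0000; exercise value = 0.0000 ≤ continuation, so V_u = 0.0000
Node d (S = 91): continuation = 1/1.07·[0.5286·0.0000 + 0.4714·56.3000] = 24.8051; exercise value = 29.0000 > continuation, so V_d = 29.0000 (exercise)
Node 0 (S = 130): continuation = 1/1.07·[0.5286·0.0000 + 0.4714·29.0000] = 12.7770; exercise value = 0.0000 ≤ continuation, so V_0 = 12.7770

€12.78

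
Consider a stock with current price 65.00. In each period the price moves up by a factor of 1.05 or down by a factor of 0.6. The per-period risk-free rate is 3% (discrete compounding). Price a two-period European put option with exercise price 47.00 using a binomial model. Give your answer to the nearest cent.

Risk-neutral probability p = (1 + 0.03 − 0.6)/(1.05 − 0.6) = 0.4300/0.4500 = 0.9556
Terminal stock prices: S_uu = 71.66, S_ud = 40.95, S_dd = 23.4
Terminal payoffs (K − S): max(-24.66, 0) = 0, max(6.05, 0) = 6.05, max(23.6, 0) = 23.6
Node u (S = 68.25): V_u = 1/1.03·[0.9556·0.0000 + 0.0444·6.0500] = 0.2611
Node d (S = 39): V_d = 1/1.03·[0.9556·6.0500 + 0.0444·23.6000] = 6.6311
Node 0 (S = 65): V_0 = 1/1.03·[0.9556·0.2611 + 0.0444·6.6311] = 0.5283

0.53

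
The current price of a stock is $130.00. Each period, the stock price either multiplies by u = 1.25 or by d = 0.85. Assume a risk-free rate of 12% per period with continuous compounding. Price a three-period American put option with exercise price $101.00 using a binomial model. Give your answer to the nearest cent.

$0.52

Risk-neutral probability p = (e^0.12 − 0.85)/(1.25 − 0.85) = 0.2775/0.4000 = 0.6937
Terminal stock prices: S_uuu = 253.9, S_uud = 172.7, S_udd = 117.4, S_ddd = 79.84
Terminal payoffs (K − S): max(-152.9, 0) = 0, max(-71.66, 0) = 0, max(-16.41, 0) = 0, max(21.16, 0) = 21.16
Node uu (S = 203.1): continuation = e^(−0.12)·[0.6937·0.0000 + 0.3063·0.0000] = 0.0000; exercise value = 0.0000 ≤ continuation, so V_uu = 0.0000
Node ud (S = 138.1): continuation = e^(−0.12)·[0.6937·0.0000 + 0.3063·0.0000] = 0.0000; exercise value = 0.0000 ≤ continuation, so V_ud = 0.0000
Node dd (S = 93.92): continuation = e^(−0.12)·[0.6937·0.0000 + 0.3063·21.1638] = 5.7486; exercise value = 7.0750 > continuation, so V_dd = 7.0750 (exercise)
Node u (S = 162.5): continuation = e^(−0.12)·[0.6937·0.0000 + 0.3063·0.0000] = 0.0000; exercise value = 0.0000 ≤ continuation, so V_u = 0.0000
Node d (S = 110.5): continuation = e^(−0.12)·[0.6937·0.0000 + 0.3063·7.0750] = 1.9218; exercise value = 0.0000 ≤ continuation, so V_d = 1.9218
Node 0 (S = 130): continuation = e^(−0.12)·[0.6937·0.0000 + 0.3063·1.9218] = 0.5220; exercise value = 0.0000 ≤ continuation, so V_0 = 0.5220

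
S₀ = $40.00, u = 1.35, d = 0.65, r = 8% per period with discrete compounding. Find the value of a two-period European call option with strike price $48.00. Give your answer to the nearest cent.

Risk-neutral probability p = (1 + 0.08 − 0.65)/(1.35 − 0.65) = 0.4300/0.7000 = 0.6143
Terminal stock prices: S_uu = 72.9, S_ud = 35.1, S_dd = 16.9
Terminal payoffs (S − K): max(24.9, 0) = 24.9, max(-12.9, 0) = 0, max(-31.1, 0) = 0
Node u (S = 54): V_u = 1/1.08·[0.6143·24.9000 + 0.3857·0.0000] = 14.1627
Node d (S = 26): V_d = 1/1.08·[0.6143·0.0000 + 0.3857·0.0000] = 0.0000
Node 0 (S = 40): V_0 = 1/1.08·[0.6143·14.1627 + 0.3857·0.0000] = 8.0555

$8.06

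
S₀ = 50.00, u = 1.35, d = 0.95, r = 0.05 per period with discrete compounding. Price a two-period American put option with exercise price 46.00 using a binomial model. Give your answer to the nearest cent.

Risk-neutral probability p = (1 + 0.05 − 0.95)/(1.35 − 0.95) = 0.1000/0.4000 = 0.2500
Terminal stock prices: S_uu = 91.13, S_ud = 64.12, S_dd = 45.12
Terminal payoffs (K − S): max(-45.13, 0) = 0, max(-18.12, 0) = 0, max(0.875, 0) = 0.875
Node u (S = 67.5): continuation = 1/1.05·[0.2500·0.0000 + 0.7500·0.0000] = 0.0000; exercise value = 0.0000 ≤ continuation, so V_u = 0.0000
Node d (S = 47.5): continuation = 1/1.05·[0.2500·0.0000 + 0.7500·0.8750] = 0.6250; exercise value = 0.0000 ≤ continuation, so V_d = 0.6250
Node 0 (S = 50): continuation = 1/1.05·[0.2500·0.0000 + 0.7500·0.6250] = 0.4464; exercise value = 0.0000 ≤ continuation, so V_0 = 0.4464

0.45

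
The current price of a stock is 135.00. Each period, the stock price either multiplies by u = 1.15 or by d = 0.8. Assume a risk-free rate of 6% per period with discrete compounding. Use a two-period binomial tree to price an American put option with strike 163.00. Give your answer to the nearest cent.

28.00

Risk-neutral probability p = (1 + 0.06 − 0.8)/(1.15 − 0.8) = 0.2600/0.3500 = 0.7429
Terminal stock prices: S_uu = 178.5, S_ud = 124.2, S_dd = 86.4
Terminal payoffs (K − S): max(-15.54, 0) = 0, max(38.8, 0) = 38.8, max(76.6, 0) = 76.6
Node u (S = 155.2): continuation = 1/1.06·[0.7429·0.0000 + 0.2571·38.8000] = 9.4124; exercise value = 7.7500 ≤ continuation, so V_u = 9.4124
Node d (S = 108): continuation = 1/1.06·[0.7429·38.8000 + 0.2571·76.6000] = 45.7736; exercise value = 55.0000 > continuation, so V_d = 55.0000 (exercise)
Node 0 (S = 135): continuation = 1/1.06·[0.7429·9.4124 + 0.2571·55.0000] = 19.9386; exercise value = 28.0000 > continuation, so V_0 = 28.0000 (exercise)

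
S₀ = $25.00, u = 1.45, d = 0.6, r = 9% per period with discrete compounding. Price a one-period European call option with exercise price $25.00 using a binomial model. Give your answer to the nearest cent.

Risk-neutral probability p = (1 + 0.09 − 0.6)/(1.45 − 0.6) = 0.4900/0.8500 = 0.5765
Terminal stock prices: S_u = 36.25, S_d = 15
Terminal payoffs (S − K): max(11.25, 0) = 11.25, max(-10, 0) = 0
Node 0 (S = 25): V_0 = 1/1.09·[0.5765·11.2500 + 0.4235·0.0000] = 5.9498

$5.95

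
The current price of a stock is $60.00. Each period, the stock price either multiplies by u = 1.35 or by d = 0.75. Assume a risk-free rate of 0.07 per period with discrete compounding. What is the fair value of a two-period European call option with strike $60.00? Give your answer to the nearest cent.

Risk-neutral probability p = (1 + 0.07 − 0.75)/(1.35 − 0.75) = 0.3200/0.6000 = 0.5333
Terminal stock prices: S_uu = 109.4, S_ud = 60.75, S_dd = 33.75
Terminal payoffs (S − K): max(49.35, 0) = 49.35, max(0.75, 0) = 0.75, max(-26.25, 0) = 0
Node u (S = 81): V_u = 1/1.07·[0.5333·49.3500 + 0.4667·0.7500] = 24.9252
Node d (S = 45): V_d = 1/1.07·[0.5333·0.7500 + 0.4667·0.0000] = 0.3738
Node 0 (S = 60): V_0 = 1/1.07·[0.5333·24.9252 + 0.4667·0.3738] = 12.5868

$12.59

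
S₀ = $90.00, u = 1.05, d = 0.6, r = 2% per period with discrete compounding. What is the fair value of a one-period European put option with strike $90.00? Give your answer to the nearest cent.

$2.35

Risk-neutral probability p = (1 + 0.02 − 0.6)/(1.05 − 0.6) = 0.4200/0.4500 = 0.9333
Terminal stock prices: S_u = 94.5, S_d = 54
Terminal payoffs (K − S): max(-4.5, 0) = 0, max(36, 0) = 36
Node 0 (S = 90): V_0 = 1/1.02·[0.9333·0.0000 + 0.0667·36.0000] = 2.3529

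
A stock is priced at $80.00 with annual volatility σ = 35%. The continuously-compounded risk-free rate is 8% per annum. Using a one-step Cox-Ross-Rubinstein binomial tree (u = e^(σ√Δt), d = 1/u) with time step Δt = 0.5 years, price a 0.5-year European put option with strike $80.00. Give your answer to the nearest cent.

CRR parameters: u = e^(σ√Δt) = e^(0.35·√0.5) = 1.2808, d = 1/u = 0.7808
Per-period rate: rΔt = 0.08·0.5 = 0.04, so R = e^0.04 = 1.0408
Risk-neutral probability p = (e^0.04 − 0.7808)/(1.2808 − 0.7808) = 0.2601/0.5000 = 0.5201
Terminal stock prices: S_u = 102.5, S_d = 62.46
Terminal payoffs (K − S): max(-22.46, 0) = 0, max(17.54, 0) = 17.54
Node 0 (S = 80): V_0 = e^(−0.04)·[0.5201·0.0000 + 0.4799·17.5392] = 8.0878

$8.09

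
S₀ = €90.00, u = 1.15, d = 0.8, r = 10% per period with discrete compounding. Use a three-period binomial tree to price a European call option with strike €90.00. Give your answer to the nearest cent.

€23.41

Risk-neutral probability p = (1 + 0.1 − 0.8)/(1.15 − 0.8) = 0.3000/0.3500 = 0.8571
Terminal stock prices: S_uuu = 136.9, S_uud = 95.22, S_udd = 66.24, S_ddd = 46.08
Terminal payoffs (S − K): max(46.88, 0) = 46.88, max(5.22, 0) = 5.22, max(-23.76, 0) = 0, max(-43.92, 0) = 0
Node uu (S = 119): V_uu = 1/1.1·[0.8571·46.8787 + 0.1429·5.2200] = 37.2068
Node ud (S = 82.8): V_ud = 1/1.1·[0.8571·5.2200 + 0.1429·0.0000] = 4.0675
Node dd (S = 57.6): V_dd = 1/1.1·[0.8571·0.0000 + 0.1429·0.0000] = 0.0000
Node u (S = 103.5): V_u = 1/1.1·[0.8571·37.2068 + 0.1429·4.0675] = 29.5206
Node d (S = 72): V_d = 1/1.1·[0.8571·4.0675 + 0.1429·0.0000] = 3.1695
Node 0 (S = 90): V_0 = 1/1.1·[0.8571·29.5206 + 0.1429·3.1695] = 23.4147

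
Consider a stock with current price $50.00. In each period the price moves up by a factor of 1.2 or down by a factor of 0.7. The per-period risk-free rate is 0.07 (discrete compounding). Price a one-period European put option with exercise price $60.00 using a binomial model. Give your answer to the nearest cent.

Risk-neutral probability p = (1 + 0.07 − 0.7)/(1.2 − 0.7) = 0.3700/0.5000 = 0.7400
Terminal stock prices: S_u = 60, S_d = 35
Terminal payoffs (K − S): max(0, 0) = 0, max(25, 0) = 25
Node 0 (S = 50): V_0 = 1/1.07·[0.7400·0.0000 + 0.2600·25.0000] = 6.0748

$6.07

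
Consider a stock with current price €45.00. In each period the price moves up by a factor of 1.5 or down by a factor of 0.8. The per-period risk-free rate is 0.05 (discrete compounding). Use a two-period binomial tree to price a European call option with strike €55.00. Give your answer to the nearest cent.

Risk-neutral probability p = (1 + 0.05 − 0.8)/(1.5 − 0.8) = 0.2500/0.7000 = 0.3571
Terminal stock prices: S_uu = 101.2, S_ud = 54, S_dd = 28.8
Terminal payoffs (S − K): max(46.25, 0) = 46.25, max(-1, 0) = 0, max(-26.2, 0) = 0
Node u (S = 67.5): V_u = 1/1.05·[0.3571·46.2500 + 0.6429·0.0000] = 15.7313
Node d (S = 36): V_d = 1/1.05·[0.3571·0.0000 + 0.6429·0.0000] = 0.0000
Node 0 (S = 45): V_0 = 1/1.05·[0.3571·15.7313 + 0.6429·0.0000] = 5.3508

€5.35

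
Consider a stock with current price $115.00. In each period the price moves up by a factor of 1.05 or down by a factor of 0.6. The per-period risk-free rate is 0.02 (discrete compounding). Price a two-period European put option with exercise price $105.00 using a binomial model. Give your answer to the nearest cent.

$4.17

Risk-neutral probability p = (1 + 0.02 − 0.6)/(1.05 − 0.6) = 0.4200/0.4500 = 0.9333
Terminal stock prices: S_uu = 126.8, S_ud = 72.45, S_dd = 41.4
Terminal payoffs (K − S): max(-21.79, 0) = 0, max(32.55, 0) = 32.55, max(63.6, 0) = 63.6
Node u (S = 120.8): V_u = 1/1.02·[0.9333·0.0000 + 0.0667·32.5500] = 2.1275
Node d (S = 69): V_d = 1/1.02·[0.9333·32.5500 + 0.0667·63.6000] = 33.9412
Node 0 (S = 115): V_0 = 1/1.02·[0.9333·2.1275 + 0.0667·33.9412] = 4.1651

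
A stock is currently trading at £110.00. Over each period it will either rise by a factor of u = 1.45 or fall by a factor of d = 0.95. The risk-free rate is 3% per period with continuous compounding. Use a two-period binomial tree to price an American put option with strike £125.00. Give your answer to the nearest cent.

Risk-neutral probability p = (e^0.03 − 0.95)/(1.45 − 0.95) = 0.0805/0.5000 = 0.1609
Terminal stock prices: S_uu = 231.3, S_ud = 151.5, S_dd = 99.27
Terminal payoffs (K − S): max(-106.3, 0) = 0, max(-26.53, 0) = 0, max(25.73, 0) = 25.73
Node u (S = 159.5): continuation = e^(−0.03)·[0.1609·0.0000 + 0.8391·0.0000] = 0.0000; exercise value = 0.0000 ≤ continuation, so V_u = 0.0000
Node d (S = 104.5): continuation = e^(−0.03)·[0.1609·0.0000 + 0.8391·25.7250] = 20.9477; exercise value = 20.5000 ≤ continuation, so V_d = 20.9477
Node 0 (S = 110): continuation = e^(−0.03)·[0.1609·0.0000 + 0.8391·20.9477] = 17.0575; exercise value = 15.0000 ≤ continuation, so V_0 = 17.0575

£17.06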